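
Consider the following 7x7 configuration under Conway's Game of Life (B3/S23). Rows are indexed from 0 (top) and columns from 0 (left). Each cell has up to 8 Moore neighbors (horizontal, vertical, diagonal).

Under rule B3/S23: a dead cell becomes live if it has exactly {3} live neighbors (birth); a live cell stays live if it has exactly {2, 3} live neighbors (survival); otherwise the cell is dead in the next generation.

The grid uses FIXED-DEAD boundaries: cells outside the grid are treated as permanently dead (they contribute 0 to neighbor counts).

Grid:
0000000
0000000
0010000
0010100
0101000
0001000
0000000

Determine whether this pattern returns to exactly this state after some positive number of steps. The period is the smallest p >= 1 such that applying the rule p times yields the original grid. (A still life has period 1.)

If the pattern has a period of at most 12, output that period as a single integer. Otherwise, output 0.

Simulating and comparing each generation to the original:
Gen 0 (original, given above): 6 live cells
Gen 1: 6 live cells, differs from original
Gen 2: 6 live cells, MATCHES original -> period = 2

Answer: 2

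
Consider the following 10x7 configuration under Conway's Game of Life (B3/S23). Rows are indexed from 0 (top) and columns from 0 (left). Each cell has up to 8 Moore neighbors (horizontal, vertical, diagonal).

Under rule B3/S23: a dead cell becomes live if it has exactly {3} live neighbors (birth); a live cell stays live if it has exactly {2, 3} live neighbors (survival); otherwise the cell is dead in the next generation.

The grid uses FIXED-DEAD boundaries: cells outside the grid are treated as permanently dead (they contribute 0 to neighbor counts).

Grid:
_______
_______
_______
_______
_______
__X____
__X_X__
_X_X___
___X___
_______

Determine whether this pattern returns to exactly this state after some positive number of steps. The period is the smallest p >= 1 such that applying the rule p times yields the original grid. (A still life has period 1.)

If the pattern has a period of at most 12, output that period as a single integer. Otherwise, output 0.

Answer: 2

Derivation:
Simulating and comparing each generation to the original:
Gen 0 (original, given above): 6 live cells
Gen 1: 6 live cells, differs from original
Gen 2: 6 live cells, MATCHES original -> period = 2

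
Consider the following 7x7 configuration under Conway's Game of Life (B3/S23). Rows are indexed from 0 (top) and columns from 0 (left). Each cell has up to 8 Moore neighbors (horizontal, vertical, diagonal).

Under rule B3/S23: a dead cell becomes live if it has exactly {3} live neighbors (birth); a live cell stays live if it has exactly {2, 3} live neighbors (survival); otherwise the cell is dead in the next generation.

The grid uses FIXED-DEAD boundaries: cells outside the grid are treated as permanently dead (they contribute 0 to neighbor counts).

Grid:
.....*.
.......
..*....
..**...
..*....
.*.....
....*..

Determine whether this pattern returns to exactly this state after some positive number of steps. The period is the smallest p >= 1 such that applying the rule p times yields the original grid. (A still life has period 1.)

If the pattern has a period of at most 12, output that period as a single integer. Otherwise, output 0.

Answer: 0

Derivation:
Simulating and comparing each generation to the original:
Gen 0 (original, given above): 7 live cells
Gen 1: 8 live cells, differs from original
Gen 2: 6 live cells, differs from original
Gen 3: 5 live cells, differs from original
Gen 4: 7 live cells, differs from original
Gen 5: 7 live cells, differs from original
Gen 6: 7 live cells, differs from original
Gen 7: 7 live cells, differs from original
Gen 8: 7 live cells, differs from original
Gen 9: 7 live cells, differs from original
Gen 10: 7 live cells, differs from original
Gen 11: 7 live cells, differs from original
Gen 12: 7 live cells, differs from original
No period found within 12 steps.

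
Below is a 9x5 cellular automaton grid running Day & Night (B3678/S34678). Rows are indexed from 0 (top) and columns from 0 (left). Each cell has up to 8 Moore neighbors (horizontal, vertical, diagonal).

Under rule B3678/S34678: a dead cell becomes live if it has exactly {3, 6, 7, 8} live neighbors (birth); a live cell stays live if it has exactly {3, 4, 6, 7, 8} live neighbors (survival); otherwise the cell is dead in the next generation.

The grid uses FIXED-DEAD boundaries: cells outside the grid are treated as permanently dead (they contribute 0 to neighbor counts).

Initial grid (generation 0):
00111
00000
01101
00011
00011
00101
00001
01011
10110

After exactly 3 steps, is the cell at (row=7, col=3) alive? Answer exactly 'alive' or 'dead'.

Answer: dead

Derivation:
Simulating step by step:
Generation 0 (given above): 19 live cells
Generation 1: 14 live cells
00000
01001
00000
00001
00101
00001
00101
00011
01111
Generation 2: 8 live cells
00000
00000
00000
00010
00000
00000
00001
01011
00111
Generation 3: 5 live cells
00000
00000
00000
00000
00000
00000
00010
00001
00111

Cell (7,3) at generation 3: 0 -> dead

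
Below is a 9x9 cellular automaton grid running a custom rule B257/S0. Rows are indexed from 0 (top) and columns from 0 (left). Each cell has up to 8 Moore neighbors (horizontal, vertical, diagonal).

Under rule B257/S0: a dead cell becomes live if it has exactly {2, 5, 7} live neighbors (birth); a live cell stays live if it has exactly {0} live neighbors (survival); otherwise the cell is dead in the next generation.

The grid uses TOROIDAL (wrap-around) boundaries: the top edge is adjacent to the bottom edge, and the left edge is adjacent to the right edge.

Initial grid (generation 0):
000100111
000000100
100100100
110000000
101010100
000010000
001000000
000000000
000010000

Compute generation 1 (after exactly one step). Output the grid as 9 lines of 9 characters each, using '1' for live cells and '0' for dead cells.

Answer: 000010000
101110010
001101011
000010110
000000101
001000000
001100000
000100000
000101101

Derivation:
Simulating step by step:
Generation 0 (given above): 17 live cells
Generation 1: 24 live cells
(generation 1 grid is the final answer)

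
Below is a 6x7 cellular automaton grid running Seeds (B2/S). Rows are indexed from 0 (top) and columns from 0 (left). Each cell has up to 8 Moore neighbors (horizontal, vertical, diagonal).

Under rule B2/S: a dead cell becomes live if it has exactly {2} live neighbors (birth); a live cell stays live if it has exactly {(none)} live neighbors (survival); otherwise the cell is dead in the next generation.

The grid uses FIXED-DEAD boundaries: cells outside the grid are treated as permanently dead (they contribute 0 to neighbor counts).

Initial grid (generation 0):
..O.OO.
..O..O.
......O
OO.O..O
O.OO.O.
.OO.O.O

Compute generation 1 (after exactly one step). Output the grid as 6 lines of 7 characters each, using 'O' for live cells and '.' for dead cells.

Answer: .O....O
.O.....
O..OO..
.......
.......
O......

Derivation:
Simulating step by step:
Generation 0 (given above): 18 live cells
Generation 1: 7 live cells
(generation 1 grid is the final answer)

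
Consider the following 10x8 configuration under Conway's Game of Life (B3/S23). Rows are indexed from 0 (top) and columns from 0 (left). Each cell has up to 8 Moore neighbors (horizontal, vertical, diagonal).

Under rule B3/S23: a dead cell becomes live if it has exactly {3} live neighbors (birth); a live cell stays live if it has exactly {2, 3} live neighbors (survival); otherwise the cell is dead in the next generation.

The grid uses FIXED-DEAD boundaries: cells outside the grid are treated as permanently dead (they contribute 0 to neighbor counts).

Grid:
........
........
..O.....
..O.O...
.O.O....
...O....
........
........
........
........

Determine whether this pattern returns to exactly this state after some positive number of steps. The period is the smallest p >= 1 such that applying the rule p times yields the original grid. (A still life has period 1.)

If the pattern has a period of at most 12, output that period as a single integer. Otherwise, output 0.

Answer: 2

Derivation:
Simulating and comparing each generation to the original:
Gen 0 (original, given above): 6 live cells
Gen 1: 6 live cells, differs from original
Gen 2: 6 live cells, MATCHES original -> period = 2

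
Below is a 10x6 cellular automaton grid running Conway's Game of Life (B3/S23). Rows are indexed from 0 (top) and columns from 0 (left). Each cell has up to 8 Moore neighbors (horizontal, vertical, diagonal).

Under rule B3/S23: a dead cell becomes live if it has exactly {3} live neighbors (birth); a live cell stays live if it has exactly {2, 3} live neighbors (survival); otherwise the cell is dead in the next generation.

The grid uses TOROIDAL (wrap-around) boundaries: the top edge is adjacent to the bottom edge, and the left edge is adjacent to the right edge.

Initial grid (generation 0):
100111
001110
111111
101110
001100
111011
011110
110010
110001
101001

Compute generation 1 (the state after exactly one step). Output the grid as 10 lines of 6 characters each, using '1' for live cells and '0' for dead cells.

Answer: 100000
000000
100000
100000
000000
100001
000000
000010
001010
001100

Derivation:
Simulating step by step:
Generation 0 (given above): 37 live cells
Generation 1: 10 live cells
(generation 1 grid is the final answer)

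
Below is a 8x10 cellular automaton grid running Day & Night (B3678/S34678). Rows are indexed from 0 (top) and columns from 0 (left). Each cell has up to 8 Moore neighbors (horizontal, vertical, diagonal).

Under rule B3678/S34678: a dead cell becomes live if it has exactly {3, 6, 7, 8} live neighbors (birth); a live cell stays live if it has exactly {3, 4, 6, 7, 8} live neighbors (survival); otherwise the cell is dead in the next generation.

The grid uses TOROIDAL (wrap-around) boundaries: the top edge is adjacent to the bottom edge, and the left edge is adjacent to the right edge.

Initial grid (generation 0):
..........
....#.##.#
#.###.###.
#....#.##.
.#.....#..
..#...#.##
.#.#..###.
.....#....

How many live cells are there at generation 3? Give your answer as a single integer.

Simulating step by step:
Generation 0 (given above): 27 live cells
Generation 1: 28 live cells
.....##...
......##..
.#.##..#..
..###...#.
#......#..
###...###.
..#..#####
......##..
Generation 2: 27 live cells
.....#....
....#.##..
...######.
.####..#..
......##..
##...#.#..
#....###.#
......#...
Generation 3: 31 live cells
.....#.#..
...###.##.
........#.
..###.#...
#..######.
#....###.#
##...#.##.
......##..
Population at generation 3: 31

Answer: 31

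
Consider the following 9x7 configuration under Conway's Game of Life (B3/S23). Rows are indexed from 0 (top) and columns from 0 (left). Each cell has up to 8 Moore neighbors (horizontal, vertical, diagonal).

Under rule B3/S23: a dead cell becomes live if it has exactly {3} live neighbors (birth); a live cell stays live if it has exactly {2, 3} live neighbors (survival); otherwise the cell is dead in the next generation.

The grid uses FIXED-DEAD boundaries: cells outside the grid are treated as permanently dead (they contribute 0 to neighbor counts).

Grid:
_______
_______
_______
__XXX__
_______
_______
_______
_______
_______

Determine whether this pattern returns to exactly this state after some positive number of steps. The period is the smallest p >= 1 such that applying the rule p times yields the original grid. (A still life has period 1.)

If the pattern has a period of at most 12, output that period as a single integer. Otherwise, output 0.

Answer: 2

Derivation:
Simulating and comparing each generation to the original:
Gen 0 (original, given above): 3 live cells
Gen 1: 3 live cells, differs from original
Gen 2: 3 live cells, MATCHES original -> period = 2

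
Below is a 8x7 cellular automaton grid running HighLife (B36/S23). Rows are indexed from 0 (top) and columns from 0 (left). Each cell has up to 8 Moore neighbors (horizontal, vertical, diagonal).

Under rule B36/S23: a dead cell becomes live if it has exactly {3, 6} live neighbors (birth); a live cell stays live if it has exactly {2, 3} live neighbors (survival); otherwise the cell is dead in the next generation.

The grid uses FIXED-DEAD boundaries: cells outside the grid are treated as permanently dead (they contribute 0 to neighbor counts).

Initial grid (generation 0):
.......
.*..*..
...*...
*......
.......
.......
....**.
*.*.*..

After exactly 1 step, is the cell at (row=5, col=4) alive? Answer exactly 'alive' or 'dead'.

Answer: dead

Derivation:
Simulating step by step:
Generation 0 (given above): 9 live cells
Generation 1: 6 live cells
.......
.......
.......
.......
.......
.......
...***.
...***.

Cell (5,4) at generation 1: 0 -> dead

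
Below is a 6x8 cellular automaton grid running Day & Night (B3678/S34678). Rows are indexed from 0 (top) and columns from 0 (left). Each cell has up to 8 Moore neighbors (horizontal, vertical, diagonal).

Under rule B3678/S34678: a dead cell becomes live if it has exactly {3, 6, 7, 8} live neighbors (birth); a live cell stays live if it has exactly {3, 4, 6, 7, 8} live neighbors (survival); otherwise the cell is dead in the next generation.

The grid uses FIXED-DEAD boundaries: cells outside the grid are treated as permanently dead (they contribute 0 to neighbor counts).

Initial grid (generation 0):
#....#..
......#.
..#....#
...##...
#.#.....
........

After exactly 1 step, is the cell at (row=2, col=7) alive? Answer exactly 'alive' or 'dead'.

Answer: dead

Derivation:
Simulating step by step:
Generation 0 (given above): 9 live cells
Generation 1: 5 live cells
........
........
...#....
.###....
...#....
........

Cell (2,7) at generation 1: 0 -> dead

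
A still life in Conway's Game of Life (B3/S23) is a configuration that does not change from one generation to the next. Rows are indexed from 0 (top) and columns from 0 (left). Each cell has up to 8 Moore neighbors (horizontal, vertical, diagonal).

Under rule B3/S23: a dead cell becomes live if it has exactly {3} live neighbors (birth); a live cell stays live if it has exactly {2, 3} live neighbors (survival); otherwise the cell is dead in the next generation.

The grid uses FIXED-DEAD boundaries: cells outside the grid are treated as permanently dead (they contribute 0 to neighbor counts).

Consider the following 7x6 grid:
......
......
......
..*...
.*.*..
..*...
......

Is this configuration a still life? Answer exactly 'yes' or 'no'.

Answer: yes

Derivation:
Compute generation 1 and compare to generation 0 (given above):
Generation 1:
......
......
......
..*...
.*.*..
..*...
......
The grids are IDENTICAL -> still life.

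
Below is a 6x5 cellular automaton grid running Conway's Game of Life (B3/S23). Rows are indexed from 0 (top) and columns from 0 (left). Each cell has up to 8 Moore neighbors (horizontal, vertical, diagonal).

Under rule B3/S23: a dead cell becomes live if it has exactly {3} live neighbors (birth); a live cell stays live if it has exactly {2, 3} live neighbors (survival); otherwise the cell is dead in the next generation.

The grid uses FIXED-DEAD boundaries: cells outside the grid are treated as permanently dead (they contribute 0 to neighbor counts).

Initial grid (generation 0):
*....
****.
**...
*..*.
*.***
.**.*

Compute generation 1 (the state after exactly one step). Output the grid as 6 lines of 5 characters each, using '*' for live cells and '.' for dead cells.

Answer: *.*..
..*..
...*.
*..**
*...*
.**.*

Derivation:
Simulating step by step:
Generation 0 (given above): 16 live cells
Generation 1: 12 live cells
(generation 1 grid is the final answer)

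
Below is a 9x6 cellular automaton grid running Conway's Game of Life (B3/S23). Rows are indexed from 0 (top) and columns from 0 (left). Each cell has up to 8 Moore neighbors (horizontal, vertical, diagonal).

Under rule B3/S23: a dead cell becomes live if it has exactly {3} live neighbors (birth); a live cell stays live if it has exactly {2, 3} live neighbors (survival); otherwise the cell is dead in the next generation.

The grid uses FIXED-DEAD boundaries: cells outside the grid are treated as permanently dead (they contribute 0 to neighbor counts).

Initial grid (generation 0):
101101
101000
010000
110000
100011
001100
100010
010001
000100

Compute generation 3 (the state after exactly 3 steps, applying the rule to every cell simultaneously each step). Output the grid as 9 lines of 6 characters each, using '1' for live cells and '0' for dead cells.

Answer: 001000
000000
010000
101010
110010
110001
010011
000000
000000

Derivation:
Simulating step by step:
Generation 0 (given above): 19 live cells
Generation 1: 20 live cells
001100
101100
001000
110000
101110
010101
011110
000010
000000
Generation 2: 16 live cells
011100
000000
101100
100000
100110
100001
010001
001010
000000
Generation 3: 14 live cells
(generation 3 grid is the final answer)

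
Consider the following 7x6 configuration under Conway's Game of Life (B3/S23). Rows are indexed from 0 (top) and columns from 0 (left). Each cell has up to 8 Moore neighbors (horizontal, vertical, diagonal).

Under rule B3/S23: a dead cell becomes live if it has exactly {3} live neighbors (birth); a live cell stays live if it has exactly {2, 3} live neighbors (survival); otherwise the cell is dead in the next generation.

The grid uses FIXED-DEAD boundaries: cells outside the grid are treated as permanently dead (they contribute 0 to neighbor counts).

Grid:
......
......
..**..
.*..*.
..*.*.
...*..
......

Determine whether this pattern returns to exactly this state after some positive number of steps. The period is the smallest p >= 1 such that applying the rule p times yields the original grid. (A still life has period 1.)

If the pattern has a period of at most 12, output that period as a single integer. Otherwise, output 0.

Simulating and comparing each generation to the original:
Gen 0 (original, given above): 7 live cells
Gen 1: 7 live cells, MATCHES original -> period = 1

Answer: 1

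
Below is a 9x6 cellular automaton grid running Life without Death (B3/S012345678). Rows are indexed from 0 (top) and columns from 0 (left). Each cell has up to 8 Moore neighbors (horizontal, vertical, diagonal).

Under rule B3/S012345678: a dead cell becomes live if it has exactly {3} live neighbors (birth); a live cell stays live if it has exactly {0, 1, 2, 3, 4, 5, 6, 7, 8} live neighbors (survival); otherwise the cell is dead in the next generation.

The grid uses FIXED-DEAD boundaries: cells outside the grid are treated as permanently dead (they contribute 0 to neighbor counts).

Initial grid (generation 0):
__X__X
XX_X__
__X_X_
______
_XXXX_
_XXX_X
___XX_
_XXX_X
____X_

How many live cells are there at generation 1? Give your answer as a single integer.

Answer: 31

Derivation:
Simulating step by step:
Generation 0 (given above): 22 live cells
Generation 1: 31 live cells
_XX__X
XX_XX_
_XXXX_
_X__X_
_XXXX_
_XXX_X
___XXX
_XXX_X
__XXX_
Population at generation 1: 31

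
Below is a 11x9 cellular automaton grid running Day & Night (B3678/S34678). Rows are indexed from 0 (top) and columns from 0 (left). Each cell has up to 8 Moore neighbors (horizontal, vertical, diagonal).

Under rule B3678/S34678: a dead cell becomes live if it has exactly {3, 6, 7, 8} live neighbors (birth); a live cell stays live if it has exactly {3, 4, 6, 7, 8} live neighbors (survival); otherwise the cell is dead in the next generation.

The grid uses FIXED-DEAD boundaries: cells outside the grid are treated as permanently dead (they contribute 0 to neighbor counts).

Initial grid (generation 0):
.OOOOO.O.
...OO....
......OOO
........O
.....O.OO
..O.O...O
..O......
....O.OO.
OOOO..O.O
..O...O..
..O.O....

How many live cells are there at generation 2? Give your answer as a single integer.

Simulating step by step:
Generation 0 (given above): 32 live cells
Generation 1: 25 live cells
..OOO....
...OO...O
.......O.
.......OO
.......OO
...O...O.
.....O.O.
.....O.O.
.OOO..O..
..O..O.O.
...O.....
Generation 2: 26 live cells
...OO....
..OOO....
.......O.
......OOO
......OOO
.......O.
....O...O
..O.O....
..O.OOOO.
.OO.O.O..
.........
Population at generation 2: 26

Answer: 26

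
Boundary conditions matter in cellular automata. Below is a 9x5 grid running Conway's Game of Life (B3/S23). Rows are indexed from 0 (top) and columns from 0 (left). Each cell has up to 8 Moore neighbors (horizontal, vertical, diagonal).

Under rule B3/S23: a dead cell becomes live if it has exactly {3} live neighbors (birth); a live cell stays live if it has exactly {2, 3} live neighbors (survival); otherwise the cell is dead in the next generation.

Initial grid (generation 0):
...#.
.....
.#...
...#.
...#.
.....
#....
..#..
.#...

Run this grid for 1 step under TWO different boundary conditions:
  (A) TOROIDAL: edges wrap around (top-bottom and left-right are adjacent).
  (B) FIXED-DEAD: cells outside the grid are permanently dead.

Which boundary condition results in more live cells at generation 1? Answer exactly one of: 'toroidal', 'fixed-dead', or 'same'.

Answer: toroidal

Derivation:
Under TOROIDAL boundary, generation 1:
.....
.....
.....
..#..
.....
.....
.....
.#...
..#..
Population = 3

Under FIXED-DEAD boundary, generation 1:
.....
.....
.....
..#..
.....
.....
.....
.#...
.....
Population = 2

Comparison: toroidal=3, fixed-dead=2 -> toroidal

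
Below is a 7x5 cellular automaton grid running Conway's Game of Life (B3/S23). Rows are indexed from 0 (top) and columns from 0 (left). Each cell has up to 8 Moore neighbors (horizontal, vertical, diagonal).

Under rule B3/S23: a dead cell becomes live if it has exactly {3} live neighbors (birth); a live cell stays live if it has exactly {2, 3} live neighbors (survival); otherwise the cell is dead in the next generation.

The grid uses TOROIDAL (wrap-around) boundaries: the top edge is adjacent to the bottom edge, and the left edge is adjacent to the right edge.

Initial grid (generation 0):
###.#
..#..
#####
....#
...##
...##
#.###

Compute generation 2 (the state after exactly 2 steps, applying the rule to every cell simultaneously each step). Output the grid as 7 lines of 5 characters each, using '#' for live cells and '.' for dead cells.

Answer: .....
##...
###..
..#.#
.....
.....
.....

Derivation:
Simulating step by step:
Generation 0 (given above): 19 live cells
Generation 1: 6 live cells
.....
.....
###.#
.#...
#....
.....
.....
Generation 2: 7 live cells
(generation 2 grid is the final answer)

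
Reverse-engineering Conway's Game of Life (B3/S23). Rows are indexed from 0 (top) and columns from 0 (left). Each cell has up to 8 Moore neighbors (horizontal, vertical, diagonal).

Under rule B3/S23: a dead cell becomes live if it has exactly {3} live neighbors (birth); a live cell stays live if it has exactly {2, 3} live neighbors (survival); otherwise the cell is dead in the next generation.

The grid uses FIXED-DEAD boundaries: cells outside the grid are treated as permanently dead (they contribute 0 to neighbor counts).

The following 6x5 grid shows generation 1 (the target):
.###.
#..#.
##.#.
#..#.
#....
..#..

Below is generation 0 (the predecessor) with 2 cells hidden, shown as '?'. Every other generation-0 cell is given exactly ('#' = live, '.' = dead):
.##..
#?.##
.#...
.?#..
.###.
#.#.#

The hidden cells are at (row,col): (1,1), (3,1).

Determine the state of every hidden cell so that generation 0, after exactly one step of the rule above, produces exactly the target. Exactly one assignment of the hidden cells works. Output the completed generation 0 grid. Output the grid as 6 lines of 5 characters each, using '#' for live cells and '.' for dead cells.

Hidden generation-0 cells (in order): (1,1), (3,1).
A hidden cell only influences target cells in its own 3x3 neighborhood. Try each of the 2^2 = 4 assignments, step the completed generation 0 forward once under B3/S23, and compare with the target:
  (1,1)=. (3,1)=. -> step gives (2,0)='.' but target has '#' -> reject
  (1,1)=. (3,1)=# -> step reproduces the target at every cell -> ACCEPT
  (1,1)=# (3,1)=. -> step gives (0,0)='#' but target has '.' -> reject
  (1,1)=# (3,1)=# -> step gives (0,0)='#' but target has '.' -> reject
Unique solution: (1,1)=dead, (3,1)=live.
Check: live-neighbor counts of every cell in the completed generation 0:
22232
24421
33432
34531
35542
14341
Applying B3/S23 to generation 0 with these counts gives:
.###.
#..#.
##.#.
#..#.
#....
..#..
which matches the target exactly.

Answer: .##..
#..##
.#...
.##..
.###.
#.#.#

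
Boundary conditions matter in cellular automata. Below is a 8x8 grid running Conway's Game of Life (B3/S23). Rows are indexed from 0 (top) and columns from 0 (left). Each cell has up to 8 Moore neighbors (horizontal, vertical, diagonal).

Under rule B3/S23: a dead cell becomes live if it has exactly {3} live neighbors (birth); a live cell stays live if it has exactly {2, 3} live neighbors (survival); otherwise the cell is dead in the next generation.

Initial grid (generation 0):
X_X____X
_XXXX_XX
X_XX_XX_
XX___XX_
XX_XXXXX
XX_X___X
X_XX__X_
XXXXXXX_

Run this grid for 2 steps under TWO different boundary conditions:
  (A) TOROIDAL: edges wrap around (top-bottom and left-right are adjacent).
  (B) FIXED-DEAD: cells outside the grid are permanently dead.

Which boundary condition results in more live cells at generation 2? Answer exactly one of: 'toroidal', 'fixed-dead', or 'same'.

Under TOROIDAL boundary, generation 2:
____X___
________
________
________
________
________
______X_
_____XX_
Population = 4

Under FIXED-DEAD boundary, generation 2:
______XX
_X____XX
________
________
________
_______X
_______X
_____XXX
Population = 10

Comparison: toroidal=4, fixed-dead=10 -> fixed-dead

Answer: fixed-dead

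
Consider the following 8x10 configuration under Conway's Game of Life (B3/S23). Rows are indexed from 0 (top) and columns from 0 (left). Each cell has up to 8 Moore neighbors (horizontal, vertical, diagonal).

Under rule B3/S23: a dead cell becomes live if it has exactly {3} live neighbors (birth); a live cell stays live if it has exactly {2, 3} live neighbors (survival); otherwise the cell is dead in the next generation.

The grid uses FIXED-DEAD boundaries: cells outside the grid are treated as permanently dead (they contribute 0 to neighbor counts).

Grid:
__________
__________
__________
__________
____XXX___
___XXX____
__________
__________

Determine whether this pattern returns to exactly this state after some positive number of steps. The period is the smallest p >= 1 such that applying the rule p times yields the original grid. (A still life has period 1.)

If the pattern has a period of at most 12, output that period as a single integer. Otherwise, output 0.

Answer: 2

Derivation:
Simulating and comparing each generation to the original:
Gen 0 (original, given above): 6 live cells
Gen 1: 6 live cells, differs from original
Gen 2: 6 live cells, MATCHES original -> period = 2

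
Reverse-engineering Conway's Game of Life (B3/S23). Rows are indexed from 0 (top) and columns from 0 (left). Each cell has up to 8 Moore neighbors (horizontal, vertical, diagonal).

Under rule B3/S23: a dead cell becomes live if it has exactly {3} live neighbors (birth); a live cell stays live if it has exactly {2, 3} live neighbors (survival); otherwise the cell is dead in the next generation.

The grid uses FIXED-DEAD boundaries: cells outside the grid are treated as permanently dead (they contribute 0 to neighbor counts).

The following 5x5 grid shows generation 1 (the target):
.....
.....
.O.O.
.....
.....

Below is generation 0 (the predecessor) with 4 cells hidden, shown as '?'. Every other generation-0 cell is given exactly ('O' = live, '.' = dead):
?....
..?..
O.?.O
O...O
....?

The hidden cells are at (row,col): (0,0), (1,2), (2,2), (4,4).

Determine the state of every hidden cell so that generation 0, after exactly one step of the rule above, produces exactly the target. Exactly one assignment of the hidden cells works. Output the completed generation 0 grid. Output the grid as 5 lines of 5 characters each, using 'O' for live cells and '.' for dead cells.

Hidden generation-0 cells (in order): (0,0), (1,2), (2,2), (4,4).
A hidden cell only influences target cells in its own 3x3 neighborhood. Try each of the 2^4 = 16 assignments, step the completed generation 0 forward once under B3/S23, and compare with the target:
  (0,0)=. (1,2)=. (2,2)=. (4,4)=. -> step gives (2,1)='.' but target has 'O' -> reject
  (0,0)=. (1,2)=. (2,2)=. (4,4)=O -> step gives (2,1)='.' but target has 'O' -> reject
  (0,0)=. (1,2)=. (2,2)=O (4,4)=. -> step gives (3,1)='O' but target has '.' -> reject
  (0,0)=. (1,2)=. (2,2)=O (4,4)=O -> step gives (3,1)='O' but target has '.' -> reject
  (0,0)=. (1,2)=O (2,2)=. (4,4)=. -> step reproduces the target at every cell -> ACCEPT
  (0,0)=. (1,2)=O (2,2)=. (4,4)=O -> step gives (3,3)='O' but target has '.' -> reject
  (0,0)=. (1,2)=O (2,2)=O (4,4)=. -> step gives (1,1)='O' but target has '.' -> reject
  (0,0)=. (1,2)=O (2,2)=O (4,4)=O -> step gives (1,1)='O' but target has '.' -> reject
  (0,0)=O (1,2)=. (2,2)=. (4,4)=. -> step gives (2,1)='.' but target has 'O' -> reject
  (0,0)=O (1,2)=. (2,2)=. (4,4)=O -> step gives (2,1)='.' but target has 'O' -> reject
  (0,0)=O (1,2)=. (2,2)=O (4,4)=. -> step gives (1,1)='O' but target has '.' -> reject
  (0,0)=O (1,2)=. (2,2)=O (4,4)=O -> step gives (1,1)='O' but target has '.' -> reject
  (0,0)=O (1,2)=O (2,2)=. (4,4)=. -> step gives (1,1)='O' but target has '.' -> reject
  (0,0)=O (1,2)=O (2,2)=. (4,4)=O -> step gives (1,1)='O' but target has '.' -> reject
  (0,0)=O (1,2)=O (2,2)=O (4,4)=. -> step gives (1,3)='O' but target has '.' -> reject
  (0,0)=O (1,2)=O (2,2)=O (4,4)=O -> step gives (1,3)='O' but target has '.' -> reject
Unique solution: (0,0)=dead, (1,2)=live, (2,2)=dead, (4,4)=dead.
Check: live-neighbor counts of every cell in the completed generation 0:
01110
12021
13131
12021
11011
Applying B3/S23 to generation 0 with these counts gives:
.....
.....
.O.O.
.....
.....
which matches the target exactly.

Answer: .....
..O..
O...O
O...O
.....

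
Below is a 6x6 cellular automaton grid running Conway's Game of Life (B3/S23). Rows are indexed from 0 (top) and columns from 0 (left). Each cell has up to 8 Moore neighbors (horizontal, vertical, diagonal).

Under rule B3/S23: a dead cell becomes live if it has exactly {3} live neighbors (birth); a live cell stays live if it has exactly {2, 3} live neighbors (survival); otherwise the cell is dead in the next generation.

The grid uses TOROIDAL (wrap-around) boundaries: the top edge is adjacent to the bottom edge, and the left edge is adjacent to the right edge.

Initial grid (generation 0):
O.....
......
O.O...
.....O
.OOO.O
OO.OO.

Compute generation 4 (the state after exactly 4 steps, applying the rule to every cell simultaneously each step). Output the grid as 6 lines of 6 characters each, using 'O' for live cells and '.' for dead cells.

Answer: .....O
......
......
......
O..O..
..OO.O

Derivation:
Simulating step by step:
Generation 0 (given above): 12 live cells
Generation 1: 12 live cells
OO...O
.O....
......
...OOO
.O.O.O
...OO.
Generation 2: 15 live cells
OOO.OO
.O....
....O.
O.OO.O
O....O
.O.O..
Generation 3: 19 live cells
...OOO
.OOOO.
OOOOOO
OO.O..
...O.O
...O..
Generation 4: 6 live cells
(generation 4 grid is the final answer)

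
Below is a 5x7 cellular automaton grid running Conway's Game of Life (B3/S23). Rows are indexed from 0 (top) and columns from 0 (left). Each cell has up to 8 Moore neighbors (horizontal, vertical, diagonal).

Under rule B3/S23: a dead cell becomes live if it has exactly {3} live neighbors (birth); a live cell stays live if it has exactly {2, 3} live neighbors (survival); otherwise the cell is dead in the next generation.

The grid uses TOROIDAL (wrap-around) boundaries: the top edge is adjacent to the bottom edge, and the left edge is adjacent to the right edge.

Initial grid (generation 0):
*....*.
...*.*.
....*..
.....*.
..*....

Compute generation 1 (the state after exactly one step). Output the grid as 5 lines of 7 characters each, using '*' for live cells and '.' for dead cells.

Simulating step by step:
Generation 0 (given above): 7 live cells
Generation 1: 7 live cells
(generation 1 grid is the final answer)

Answer: ....*.*
.....**
....**.
.......
......*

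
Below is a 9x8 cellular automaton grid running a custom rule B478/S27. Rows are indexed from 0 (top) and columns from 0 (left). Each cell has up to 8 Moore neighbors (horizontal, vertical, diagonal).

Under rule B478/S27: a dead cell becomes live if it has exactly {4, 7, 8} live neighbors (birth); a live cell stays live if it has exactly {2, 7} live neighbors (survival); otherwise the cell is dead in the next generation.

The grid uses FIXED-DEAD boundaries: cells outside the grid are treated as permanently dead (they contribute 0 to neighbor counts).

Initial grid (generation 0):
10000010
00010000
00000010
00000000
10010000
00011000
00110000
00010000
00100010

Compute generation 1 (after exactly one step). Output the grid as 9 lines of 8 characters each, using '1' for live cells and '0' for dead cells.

Simulating step by step:
Generation 0 (given above): 13 live cells
Generation 1: 4 live cells
(generation 1 grid is the final answer)

Answer: 00000000
00000000
00000000
00000000
00010000
00100000
00001000
00100000
00000000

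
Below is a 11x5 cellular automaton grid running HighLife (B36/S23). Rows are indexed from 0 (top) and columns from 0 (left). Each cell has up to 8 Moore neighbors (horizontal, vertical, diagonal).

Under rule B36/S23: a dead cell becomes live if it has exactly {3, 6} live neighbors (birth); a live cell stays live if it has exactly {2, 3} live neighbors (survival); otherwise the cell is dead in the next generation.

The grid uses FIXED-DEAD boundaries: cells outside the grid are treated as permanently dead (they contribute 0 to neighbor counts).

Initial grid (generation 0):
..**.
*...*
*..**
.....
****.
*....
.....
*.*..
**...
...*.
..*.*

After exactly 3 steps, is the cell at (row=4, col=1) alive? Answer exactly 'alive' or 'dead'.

Answer: dead

Derivation:
Simulating step by step:
Generation 0 (given above): 19 live cells
Generation 1: 22 live cells
...*.
.**.*
...**
*...*
***..
*.*..
.*...
*....
***..
.***.
...*.
Generation 2: 25 live cells
..**.
..*.*
.**.*
*.*.*
*.**.
***..
**...
*.*..
*..*.
*..*.
...*.
Generation 3: 21 live cells
..**.
...**
..***
**.**
*....
...*.
.....
*.*..
*.**.
..***
.....

Cell (4,1) at generation 3: 0 -> dead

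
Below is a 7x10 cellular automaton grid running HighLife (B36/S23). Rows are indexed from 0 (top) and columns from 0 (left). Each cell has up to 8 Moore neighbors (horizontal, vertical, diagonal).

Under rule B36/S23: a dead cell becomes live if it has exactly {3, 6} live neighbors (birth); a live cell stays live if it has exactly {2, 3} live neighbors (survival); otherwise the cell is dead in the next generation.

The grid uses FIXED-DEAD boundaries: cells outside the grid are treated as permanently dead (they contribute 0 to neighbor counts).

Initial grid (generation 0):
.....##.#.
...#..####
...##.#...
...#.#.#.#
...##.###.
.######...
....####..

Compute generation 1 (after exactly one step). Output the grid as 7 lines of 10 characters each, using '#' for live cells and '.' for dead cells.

Answer: .....##.##
...#....##
..##.....#
..#.#.....
.....#..#.
..#....##.
..#....#..

Derivation:
Simulating step by step:
Generation 0 (given above): 30 live cells
Generation 1: 19 live cells
(generation 1 grid is the final answer)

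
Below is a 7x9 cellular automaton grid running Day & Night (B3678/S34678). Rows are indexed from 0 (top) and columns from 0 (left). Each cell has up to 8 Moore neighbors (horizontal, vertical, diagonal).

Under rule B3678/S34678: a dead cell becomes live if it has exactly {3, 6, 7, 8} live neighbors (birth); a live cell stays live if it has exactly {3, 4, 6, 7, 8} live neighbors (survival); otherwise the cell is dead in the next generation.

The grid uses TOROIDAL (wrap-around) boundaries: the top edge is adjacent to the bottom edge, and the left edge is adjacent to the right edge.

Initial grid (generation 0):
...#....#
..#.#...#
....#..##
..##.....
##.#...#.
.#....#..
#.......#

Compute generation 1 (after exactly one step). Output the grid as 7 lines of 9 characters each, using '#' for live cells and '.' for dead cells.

Simulating step by step:
Generation 0 (given above): 18 live cells
Generation 1: 17 live cells
(generation 1 grid is the final answer)

Answer: .......##
#.......#
..#......
#####..#.
.#.......
.##....#.
#......#.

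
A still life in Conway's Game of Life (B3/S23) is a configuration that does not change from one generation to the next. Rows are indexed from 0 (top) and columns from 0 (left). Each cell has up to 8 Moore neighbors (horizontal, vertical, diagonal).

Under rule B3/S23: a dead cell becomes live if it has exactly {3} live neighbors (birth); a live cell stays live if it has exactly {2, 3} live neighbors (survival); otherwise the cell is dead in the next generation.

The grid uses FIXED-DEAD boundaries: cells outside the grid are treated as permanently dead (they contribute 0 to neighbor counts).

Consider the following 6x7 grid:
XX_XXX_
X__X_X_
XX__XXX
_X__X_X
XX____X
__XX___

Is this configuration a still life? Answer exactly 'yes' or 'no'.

Answer: no

Derivation:
Compute generation 1 and compare to generation 0 (given above):
Generation 1:
XXXX_X_
___X___
XXXX__X
__X_X_X
XX_X_X_
_XX____
Cell (0,2) differs: gen0=0 vs gen1=1 -> NOT a still life.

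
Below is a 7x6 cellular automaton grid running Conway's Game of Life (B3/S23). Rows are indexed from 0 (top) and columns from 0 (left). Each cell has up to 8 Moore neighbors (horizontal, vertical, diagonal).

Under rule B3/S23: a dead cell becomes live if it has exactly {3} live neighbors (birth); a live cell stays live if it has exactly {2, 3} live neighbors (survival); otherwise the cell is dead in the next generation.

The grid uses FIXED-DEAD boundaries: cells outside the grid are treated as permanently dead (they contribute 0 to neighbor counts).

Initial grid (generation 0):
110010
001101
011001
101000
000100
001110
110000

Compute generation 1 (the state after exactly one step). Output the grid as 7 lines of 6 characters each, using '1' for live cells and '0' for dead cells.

Answer: 011110
100101
000010
001100
010010
011110
011100

Derivation:
Simulating step by step:
Generation 0 (given above): 17 live cells
Generation 1: 19 live cells
(generation 1 grid is the final answer)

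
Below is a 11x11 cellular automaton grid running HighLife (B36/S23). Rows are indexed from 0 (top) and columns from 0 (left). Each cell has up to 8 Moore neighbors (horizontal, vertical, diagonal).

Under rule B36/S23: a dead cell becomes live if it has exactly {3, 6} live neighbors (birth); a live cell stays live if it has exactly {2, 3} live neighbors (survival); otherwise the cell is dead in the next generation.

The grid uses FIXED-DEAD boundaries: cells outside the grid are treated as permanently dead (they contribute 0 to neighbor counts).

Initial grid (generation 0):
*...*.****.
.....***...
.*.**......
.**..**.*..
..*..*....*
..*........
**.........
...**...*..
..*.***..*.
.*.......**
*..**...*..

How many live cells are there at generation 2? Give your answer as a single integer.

Answer: 29

Derivation:
Simulating step by step:
Generation 0 (given above): 38 live cells
Generation 1: 32 live cells
........*..
...*.......
.*.**......
.*...**....
..**.**....
..*........
.***.......
.****......
..*.**..***
.**.....***
.........*.
Generation 2: 29 live cells
...........
..***......
...***.....
.*....*....
.******....
....*......
....*......
.....*...*.
...***..*.*
.***.......
........***
Population at generation 2: 29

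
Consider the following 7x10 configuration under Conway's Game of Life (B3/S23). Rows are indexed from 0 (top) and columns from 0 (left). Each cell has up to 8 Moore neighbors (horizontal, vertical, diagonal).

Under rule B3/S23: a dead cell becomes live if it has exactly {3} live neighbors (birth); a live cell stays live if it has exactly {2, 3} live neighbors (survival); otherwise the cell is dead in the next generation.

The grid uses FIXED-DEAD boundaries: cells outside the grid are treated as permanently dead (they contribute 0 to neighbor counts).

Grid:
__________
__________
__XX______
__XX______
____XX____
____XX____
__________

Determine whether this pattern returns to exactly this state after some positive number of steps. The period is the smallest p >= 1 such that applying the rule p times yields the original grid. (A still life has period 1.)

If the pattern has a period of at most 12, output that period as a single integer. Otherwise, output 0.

Simulating and comparing each generation to the original:
Gen 0 (original, given above): 8 live cells
Gen 1: 6 live cells, differs from original
Gen 2: 8 live cells, MATCHES original -> period = 2

Answer: 2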